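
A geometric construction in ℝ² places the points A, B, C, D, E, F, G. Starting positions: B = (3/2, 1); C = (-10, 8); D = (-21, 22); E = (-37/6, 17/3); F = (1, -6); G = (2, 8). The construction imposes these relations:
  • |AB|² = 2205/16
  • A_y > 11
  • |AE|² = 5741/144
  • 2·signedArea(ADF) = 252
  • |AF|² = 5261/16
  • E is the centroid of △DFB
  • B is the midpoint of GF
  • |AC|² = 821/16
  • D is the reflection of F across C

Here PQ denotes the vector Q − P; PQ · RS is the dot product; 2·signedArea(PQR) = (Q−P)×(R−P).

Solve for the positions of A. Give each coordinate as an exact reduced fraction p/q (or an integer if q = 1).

1. A_x = -15/4  [line 28·x + 22·y + -148 = 0 ∩ |AB|² = 2205/16]
2. A_y = 23/2  [line 28·x + 22·y + -148 = 0 ∩ |AB|² = 2205/16]
   → A = (-15/4, 23/2)

A = (-15/4, 23/2)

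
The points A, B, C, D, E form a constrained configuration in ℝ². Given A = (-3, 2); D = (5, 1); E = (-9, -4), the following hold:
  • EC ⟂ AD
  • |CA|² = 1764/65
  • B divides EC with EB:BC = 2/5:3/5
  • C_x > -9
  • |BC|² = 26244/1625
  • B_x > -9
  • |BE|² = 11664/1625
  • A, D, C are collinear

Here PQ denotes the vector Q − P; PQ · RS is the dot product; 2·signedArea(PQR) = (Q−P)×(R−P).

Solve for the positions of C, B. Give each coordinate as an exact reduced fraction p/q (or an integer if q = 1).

B = (-2817/325, -436/325)
C = (-531/65, 172/65)

1. C_x = -531/65  [A, D, C are collinear ∩ EC ⟂ AD]
2. C_y = 172/65  [A, D, C are collinear ∩ EC ⟂ AD]
   → C = (-531/65, 172/65)
3. B_x = -2817/325  [B divides EC with EB:BC = 2/5:3/5]
4. B_y = -436/325  [B divides EC with EB:BC = 2/5:3/5]
   → B = (-2817/325, -436/325)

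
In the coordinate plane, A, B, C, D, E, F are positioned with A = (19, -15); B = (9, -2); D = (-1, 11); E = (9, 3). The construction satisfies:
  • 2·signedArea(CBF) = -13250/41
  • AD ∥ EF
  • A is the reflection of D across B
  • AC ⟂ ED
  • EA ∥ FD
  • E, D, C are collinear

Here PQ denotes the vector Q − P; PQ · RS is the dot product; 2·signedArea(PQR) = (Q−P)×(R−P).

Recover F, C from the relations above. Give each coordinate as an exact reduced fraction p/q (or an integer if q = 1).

1. F_x = -11  [EA ∥ FD ∩ AD ∥ EF]
2. F_y = 29  [EA ∥ FD ∩ AD ∥ EF]
   → F = (-11, 29)
3. C_x = 979/41  [E, D, C are collinear ∩ AC ⟂ ED]
4. C_y = -365/41  [E, D, C are collinear ∩ AC ⟂ ED]
   → C = (979/41, -365/41)

C = (979/41, -365/41)
F = (-11, 29)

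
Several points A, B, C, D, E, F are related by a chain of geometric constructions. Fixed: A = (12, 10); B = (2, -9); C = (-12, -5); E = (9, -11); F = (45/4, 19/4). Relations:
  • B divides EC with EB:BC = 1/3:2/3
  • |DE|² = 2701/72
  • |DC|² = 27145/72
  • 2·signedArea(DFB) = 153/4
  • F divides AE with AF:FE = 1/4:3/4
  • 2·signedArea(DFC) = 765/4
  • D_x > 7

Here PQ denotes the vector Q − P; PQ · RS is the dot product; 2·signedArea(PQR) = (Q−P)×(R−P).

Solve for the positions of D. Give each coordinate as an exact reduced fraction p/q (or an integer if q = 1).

D = (89/12, -61/12)

1. D_x = 89/12  [2·signedArea(DFC) = 765/4 ∩ 2·signedArea(DFB) = 153/4]
2. D_y = -61/12  [2·signedArea(DFC) = 765/4 ∩ 2·signedArea(DFB) = 153/4]
   → D = (89/12, -61/12)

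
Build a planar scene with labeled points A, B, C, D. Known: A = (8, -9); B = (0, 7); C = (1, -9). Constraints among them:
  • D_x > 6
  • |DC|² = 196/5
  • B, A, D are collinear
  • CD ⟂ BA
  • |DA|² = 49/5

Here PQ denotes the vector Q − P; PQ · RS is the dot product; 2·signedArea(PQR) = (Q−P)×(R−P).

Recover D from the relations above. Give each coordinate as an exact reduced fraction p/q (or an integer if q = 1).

1. D_x = 33/5  [B, A, D are collinear ∩ CD ⟂ BA]
2. D_y = -31/5  [B, A, D are collinear ∩ CD ⟂ BA]
   → D = (33/5, -31/5)

D = (33/5, -31/5)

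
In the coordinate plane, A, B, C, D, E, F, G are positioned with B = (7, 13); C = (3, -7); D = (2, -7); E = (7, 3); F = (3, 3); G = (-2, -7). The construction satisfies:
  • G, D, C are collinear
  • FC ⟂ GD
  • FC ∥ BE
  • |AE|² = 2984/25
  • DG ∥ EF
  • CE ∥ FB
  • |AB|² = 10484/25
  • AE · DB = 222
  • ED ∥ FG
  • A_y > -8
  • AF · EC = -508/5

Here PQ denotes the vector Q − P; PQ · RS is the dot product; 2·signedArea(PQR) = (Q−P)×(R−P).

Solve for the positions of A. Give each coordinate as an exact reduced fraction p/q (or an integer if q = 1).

A = (13/5, -7)

1. A_x = 13/5  [AE · DB = 222 ∩ AF · EC = -508/5]
2. A_y = -7  [AE · DB = 222 ∩ AF · EC = -508/5]
   → A = (13/5, -7)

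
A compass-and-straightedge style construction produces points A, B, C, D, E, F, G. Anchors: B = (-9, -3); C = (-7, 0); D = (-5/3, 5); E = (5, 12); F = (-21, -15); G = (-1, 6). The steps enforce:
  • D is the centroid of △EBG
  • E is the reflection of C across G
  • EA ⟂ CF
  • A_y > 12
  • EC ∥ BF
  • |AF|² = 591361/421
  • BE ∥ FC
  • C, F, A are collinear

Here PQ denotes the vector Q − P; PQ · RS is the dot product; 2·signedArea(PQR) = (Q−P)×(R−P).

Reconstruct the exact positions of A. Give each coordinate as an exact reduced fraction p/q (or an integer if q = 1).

1. A_x = 1925/421  [C, F, A are collinear ∩ EA ⟂ CF]
2. A_y = 5220/421  [C, F, A are collinear ∩ EA ⟂ CF]
   → A = (1925/421, 5220/421)

A = (1925/421, 5220/421)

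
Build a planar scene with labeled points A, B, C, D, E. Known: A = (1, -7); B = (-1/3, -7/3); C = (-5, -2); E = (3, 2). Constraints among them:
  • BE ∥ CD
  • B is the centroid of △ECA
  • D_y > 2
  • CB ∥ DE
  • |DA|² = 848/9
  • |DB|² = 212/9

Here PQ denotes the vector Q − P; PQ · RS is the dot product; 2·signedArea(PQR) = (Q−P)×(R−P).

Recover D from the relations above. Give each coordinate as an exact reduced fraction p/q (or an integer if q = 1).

1. D_x = -5/3  [CB ∥ DE ∩ BE ∥ CD]
2. D_y = 7/3  [CB ∥ DE ∩ BE ∥ CD]
   → D = (-5/3, 7/3)

D = (-5/3, 7/3)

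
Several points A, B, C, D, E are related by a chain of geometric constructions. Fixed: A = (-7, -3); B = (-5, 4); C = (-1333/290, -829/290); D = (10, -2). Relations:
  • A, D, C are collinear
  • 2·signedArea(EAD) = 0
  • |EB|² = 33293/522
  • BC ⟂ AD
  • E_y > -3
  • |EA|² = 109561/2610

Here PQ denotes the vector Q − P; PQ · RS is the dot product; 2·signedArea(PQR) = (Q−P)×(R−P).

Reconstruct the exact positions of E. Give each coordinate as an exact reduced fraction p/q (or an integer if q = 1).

1. E_x = -463/870  [line -1·x + 17·y + 44 = 0 ∩ |EB|² = 33293/522]
2. E_y = -2279/870  [line -1·x + 17·y + 44 = 0 ∩ |EB|² = 33293/522]
   → E = (-463/870, -2279/870)

E = (-463/870, -2279/870)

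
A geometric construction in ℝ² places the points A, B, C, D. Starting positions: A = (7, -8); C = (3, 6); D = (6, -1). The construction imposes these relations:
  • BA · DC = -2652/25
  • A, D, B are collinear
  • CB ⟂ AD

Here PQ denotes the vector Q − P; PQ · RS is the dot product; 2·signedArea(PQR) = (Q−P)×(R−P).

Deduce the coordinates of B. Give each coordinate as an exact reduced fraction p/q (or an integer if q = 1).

1. B_x = 124/25  [A, D, B are collinear ∩ CB ⟂ AD]
2. B_y = 157/25  [A, D, B are collinear ∩ CB ⟂ AD]
   → B = (124/25, 157/25)

B = (124/25, 157/25)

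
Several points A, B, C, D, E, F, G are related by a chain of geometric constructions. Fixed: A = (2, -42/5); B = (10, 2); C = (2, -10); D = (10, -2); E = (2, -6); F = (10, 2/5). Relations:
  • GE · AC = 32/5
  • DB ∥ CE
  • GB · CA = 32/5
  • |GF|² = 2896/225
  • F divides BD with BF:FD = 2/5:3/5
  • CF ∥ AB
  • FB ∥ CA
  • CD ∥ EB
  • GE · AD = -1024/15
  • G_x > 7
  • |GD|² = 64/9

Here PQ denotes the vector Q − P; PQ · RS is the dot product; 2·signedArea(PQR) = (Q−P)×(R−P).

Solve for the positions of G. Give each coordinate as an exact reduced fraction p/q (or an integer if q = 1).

1. G_x = 22/3  [GB · CA = 32/5 ∩ GE · AD = -1024/15]
2. G_y = -2  [GB · CA = 32/5 ∩ GE · AD = -1024/15]
   → G = (22/3, -2)

G = (22/3, -2)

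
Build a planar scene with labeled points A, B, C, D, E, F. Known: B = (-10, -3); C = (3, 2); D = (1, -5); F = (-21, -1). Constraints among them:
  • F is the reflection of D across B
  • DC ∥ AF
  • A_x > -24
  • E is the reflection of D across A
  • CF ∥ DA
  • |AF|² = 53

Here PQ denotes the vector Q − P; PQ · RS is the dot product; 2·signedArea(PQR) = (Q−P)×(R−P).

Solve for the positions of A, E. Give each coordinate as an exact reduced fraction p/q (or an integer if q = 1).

1. A_x = -23  [DC ∥ AF ∩ CF ∥ DA]
2. A_y = -8  [DC ∥ AF ∩ CF ∥ DA]
   → A = (-23, -8)
3. E_x = -47  [E is the reflection of D across A]
4. E_y = -11  [E is the reflection of D across A]
   → E = (-47, -11)

A = (-23, -8)
E = (-47, -11)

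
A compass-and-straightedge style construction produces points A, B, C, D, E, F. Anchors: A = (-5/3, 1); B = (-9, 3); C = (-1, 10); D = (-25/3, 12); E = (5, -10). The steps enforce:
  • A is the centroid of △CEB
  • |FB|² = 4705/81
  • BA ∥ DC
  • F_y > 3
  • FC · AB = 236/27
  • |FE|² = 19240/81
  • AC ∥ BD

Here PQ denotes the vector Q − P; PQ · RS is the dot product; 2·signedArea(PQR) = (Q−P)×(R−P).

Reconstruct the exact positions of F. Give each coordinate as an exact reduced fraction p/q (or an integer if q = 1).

F = (-13/9, 4)

1. F_x = -13/9  [line 22/3·x + -2·y + 502/27 = 0 ∩ |FB|² = 4705/81]
2. F_y = 4  [line 22/3·x + -2·y + 502/27 = 0 ∩ |FB|² = 4705/81]
   → F = (-13/9, 4)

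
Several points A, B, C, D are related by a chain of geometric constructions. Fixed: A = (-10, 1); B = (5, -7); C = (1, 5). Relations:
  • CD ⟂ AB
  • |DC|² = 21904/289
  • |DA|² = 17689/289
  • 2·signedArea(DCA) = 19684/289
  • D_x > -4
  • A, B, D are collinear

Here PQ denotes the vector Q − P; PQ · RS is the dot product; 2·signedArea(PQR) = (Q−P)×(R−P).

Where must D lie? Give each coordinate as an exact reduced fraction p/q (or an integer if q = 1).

D = (-895/289, -775/289)

1. D_x = -895/289  [A, B, D are collinear ∩ CD ⟂ AB]
2. D_y = -775/289  [A, B, D are collinear ∩ CD ⟂ AB]
   → D = (-895/289, -775/289)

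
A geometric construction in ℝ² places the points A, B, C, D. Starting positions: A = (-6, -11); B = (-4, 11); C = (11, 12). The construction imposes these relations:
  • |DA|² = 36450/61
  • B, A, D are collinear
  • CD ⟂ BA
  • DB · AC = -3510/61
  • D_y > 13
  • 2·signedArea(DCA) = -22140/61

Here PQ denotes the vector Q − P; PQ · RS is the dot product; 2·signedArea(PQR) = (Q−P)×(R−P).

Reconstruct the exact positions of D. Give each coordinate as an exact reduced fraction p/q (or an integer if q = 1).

D = (-231/61, 814/61)

1. D_x = -231/61  [B, A, D are collinear ∩ CD ⟂ BA]
2. D_y = 814/61  [B, A, D are collinear ∩ CD ⟂ BA]
   → D = (-231/61, 814/61)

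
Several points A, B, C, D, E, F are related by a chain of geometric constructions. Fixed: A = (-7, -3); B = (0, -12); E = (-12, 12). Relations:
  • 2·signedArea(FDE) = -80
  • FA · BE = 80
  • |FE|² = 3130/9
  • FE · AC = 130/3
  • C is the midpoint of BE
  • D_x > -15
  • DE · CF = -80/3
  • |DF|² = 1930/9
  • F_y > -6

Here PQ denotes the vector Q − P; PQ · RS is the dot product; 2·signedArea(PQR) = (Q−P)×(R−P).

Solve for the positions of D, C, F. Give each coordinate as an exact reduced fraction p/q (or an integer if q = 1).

C = (-6, 0)
D = (-14, 6)
F = (-13/3, -5)

1. C_x = -6  [C is the midpoint of BE]
2. C_y = 0  [C is the midpoint of BE]
   → C = (-6, 0)
3. F_x = -13/3  [FA · BE = 80 ∩ FE · AC = 130/3]
4. F_y = -5  [FA · BE = 80 ∩ FE · AC = 130/3]
   → F = (-13/3, -5)
5. D_x = -14  [DE · CF = -80/3 ∩ 2·signedArea(FDE) = -80]
6. D_y = 6  [DE · CF = -80/3 ∩ 2·signedArea(FDE) = -80]
   → D = (-14, 6)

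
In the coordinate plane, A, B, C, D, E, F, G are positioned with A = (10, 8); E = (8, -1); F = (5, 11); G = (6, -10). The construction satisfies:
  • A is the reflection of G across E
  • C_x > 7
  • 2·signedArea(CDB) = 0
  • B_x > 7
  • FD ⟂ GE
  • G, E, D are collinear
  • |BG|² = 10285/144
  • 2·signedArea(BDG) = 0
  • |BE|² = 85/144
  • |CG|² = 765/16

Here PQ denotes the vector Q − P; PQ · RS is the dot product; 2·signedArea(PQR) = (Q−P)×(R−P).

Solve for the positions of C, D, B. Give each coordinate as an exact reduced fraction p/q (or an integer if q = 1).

B = (47/6, -7/4)
C = (15/2, -13/4)
D = (52/5, 49/5)

1. D_x = 52/5  [G, E, D are collinear ∩ FD ⟂ GE]
2. D_y = 49/5  [G, E, D are collinear ∩ FD ⟂ GE]
   → D = (52/5, 49/5)
3. B_x = 47/6  [line 99/5·x + -22/5·y + -814/5 = 0 ∩ |BG|² = 10285/144]
4. B_y = -7/4  [line 99/5·x + -22/5·y + -814/5 = 0 ∩ |BG|² = 10285/144]
   → B = (47/6, -7/4)
5. C_x = 15/2  [line 231/20·x + -77/30·y + -2849/30 = 0 ∩ |CG|² = 765/16]
6. C_y = -13/4  [line 231/20·x + -77/30·y + -2849/30 = 0 ∩ |CG|² = 765/16]
   → C = (15/2, -13/4)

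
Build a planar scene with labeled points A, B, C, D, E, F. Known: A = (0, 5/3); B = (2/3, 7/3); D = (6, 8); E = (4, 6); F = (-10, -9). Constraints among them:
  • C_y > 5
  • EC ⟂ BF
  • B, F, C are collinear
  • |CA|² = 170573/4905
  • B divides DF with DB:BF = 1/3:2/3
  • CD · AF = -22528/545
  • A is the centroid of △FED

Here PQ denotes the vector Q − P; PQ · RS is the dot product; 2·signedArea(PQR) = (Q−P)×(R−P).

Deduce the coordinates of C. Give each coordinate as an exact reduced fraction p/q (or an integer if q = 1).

1. C_x = 2214/545  [B, F, C are collinear ∩ EC ⟂ BF]
2. C_y = 3238/545  [B, F, C are collinear ∩ EC ⟂ BF]
   → C = (2214/545, 3238/545)

C = (2214/545, 3238/545)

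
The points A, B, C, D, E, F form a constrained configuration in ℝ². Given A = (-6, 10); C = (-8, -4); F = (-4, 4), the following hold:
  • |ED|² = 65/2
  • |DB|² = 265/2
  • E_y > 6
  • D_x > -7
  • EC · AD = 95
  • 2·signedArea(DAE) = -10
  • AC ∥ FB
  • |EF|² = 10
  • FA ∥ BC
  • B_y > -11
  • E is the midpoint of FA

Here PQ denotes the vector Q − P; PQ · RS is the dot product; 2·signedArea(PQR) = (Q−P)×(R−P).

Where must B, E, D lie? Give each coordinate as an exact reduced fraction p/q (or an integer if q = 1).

1. B_x = -6  [FA ∥ BC ∩ AC ∥ FB]
2. B_y = -10  [FA ∥ BC ∩ AC ∥ FB]
   → B = (-6, -10)
3. E_x = -5  [E is the midpoint of FA]
4. E_y = 7  [E is the midpoint of FA]
   → E = (-5, 7)
5. D_x = -13/2  [2·signedArea(DAE) = -10 ∩ EC · AD = 95]
6. D_y = 3/2  [2·signedArea(DAE) = -10 ∩ EC · AD = 95]
   → D = (-13/2, 3/2)

B = (-6, -10)
D = (-13/2, 3/2)
E = (-5, 7)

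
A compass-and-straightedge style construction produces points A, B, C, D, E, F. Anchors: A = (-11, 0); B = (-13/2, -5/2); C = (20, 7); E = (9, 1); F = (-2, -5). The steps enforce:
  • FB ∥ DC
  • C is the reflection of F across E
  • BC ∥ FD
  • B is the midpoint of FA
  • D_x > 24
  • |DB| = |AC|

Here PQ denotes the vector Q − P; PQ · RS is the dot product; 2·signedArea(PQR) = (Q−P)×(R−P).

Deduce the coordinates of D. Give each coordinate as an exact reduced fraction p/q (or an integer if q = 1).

1. D_x = 49/2  [FB ∥ DC ∩ BC ∥ FD]
2. D_y = 9/2  [FB ∥ DC ∩ BC ∥ FD]
   → D = (49/2, 9/2)

D = (49/2, 9/2)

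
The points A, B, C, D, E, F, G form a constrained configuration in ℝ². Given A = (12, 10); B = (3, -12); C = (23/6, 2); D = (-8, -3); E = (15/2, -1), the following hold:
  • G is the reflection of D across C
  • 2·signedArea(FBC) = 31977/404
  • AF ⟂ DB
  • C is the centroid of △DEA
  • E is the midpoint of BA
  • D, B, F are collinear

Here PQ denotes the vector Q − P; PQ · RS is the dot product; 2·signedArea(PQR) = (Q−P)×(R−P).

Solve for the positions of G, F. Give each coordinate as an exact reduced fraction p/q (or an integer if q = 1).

1. G_x = 47/3  [G is the reflection of D across C]
2. G_y = 7  [G is the reflection of D across C]
   → G = (47/3, 7)
3. F_x = -483/202  [D, B, F are collinear ∩ AF ⟂ DB]
4. F_y = -1533/202  [D, B, F are collinear ∩ AF ⟂ DB]
   → F = (-483/202, -1533/202)

F = (-483/202, -1533/202)
G = (47/3, 7)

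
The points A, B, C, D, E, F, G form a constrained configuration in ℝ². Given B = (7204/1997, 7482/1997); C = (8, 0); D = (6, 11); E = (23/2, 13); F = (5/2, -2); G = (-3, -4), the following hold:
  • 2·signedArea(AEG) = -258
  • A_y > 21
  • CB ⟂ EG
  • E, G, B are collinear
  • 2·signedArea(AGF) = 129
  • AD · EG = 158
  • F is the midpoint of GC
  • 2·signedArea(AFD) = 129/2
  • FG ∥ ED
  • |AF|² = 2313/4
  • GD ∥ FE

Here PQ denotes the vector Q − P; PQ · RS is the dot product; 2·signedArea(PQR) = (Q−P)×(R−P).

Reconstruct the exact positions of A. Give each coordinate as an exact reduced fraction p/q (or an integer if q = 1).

A = (4, 22)

1. A_x = 4  [2·signedArea(AFD) = 129/2 ∩ AD · EG = 158]
2. A_y = 22  [2·signedArea(AFD) = 129/2 ∩ AD · EG = 158]
   → A = (4, 22)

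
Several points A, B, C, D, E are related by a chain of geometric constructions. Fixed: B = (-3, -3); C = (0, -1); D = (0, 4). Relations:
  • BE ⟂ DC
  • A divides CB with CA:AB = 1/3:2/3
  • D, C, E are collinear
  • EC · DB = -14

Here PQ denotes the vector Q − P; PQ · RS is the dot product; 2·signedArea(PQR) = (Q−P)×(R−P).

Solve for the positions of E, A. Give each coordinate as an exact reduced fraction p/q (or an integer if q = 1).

A = (-1, -5/3)
E = (0, -3)

1. E_x = 0  [D, C, E are collinear ∩ BE ⟂ DC]
2. E_y = -3  [D, C, E are collinear ∩ BE ⟂ DC]
   → E = (0, -3)
3. A_x = -1  [A divides CB with CA:AB = 1/3:2/3]
4. A_y = -5/3  [A divides CB with CA:AB = 1/3:2/3]
   → A = (-1, -5/3)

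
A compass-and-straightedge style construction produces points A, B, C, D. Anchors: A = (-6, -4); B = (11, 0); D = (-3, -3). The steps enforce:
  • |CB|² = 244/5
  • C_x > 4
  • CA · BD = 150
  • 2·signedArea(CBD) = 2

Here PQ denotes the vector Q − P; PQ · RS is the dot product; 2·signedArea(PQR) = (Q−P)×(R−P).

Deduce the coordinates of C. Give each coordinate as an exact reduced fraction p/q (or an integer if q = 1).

1. C_x = 21/5  [2·signedArea(CBD) = 2 ∩ CA · BD = 150]
2. C_y = -8/5  [2·signedArea(CBD) = 2 ∩ CA · BD = 150]
   → C = (21/5, -8/5)

C = (21/5, -8/5)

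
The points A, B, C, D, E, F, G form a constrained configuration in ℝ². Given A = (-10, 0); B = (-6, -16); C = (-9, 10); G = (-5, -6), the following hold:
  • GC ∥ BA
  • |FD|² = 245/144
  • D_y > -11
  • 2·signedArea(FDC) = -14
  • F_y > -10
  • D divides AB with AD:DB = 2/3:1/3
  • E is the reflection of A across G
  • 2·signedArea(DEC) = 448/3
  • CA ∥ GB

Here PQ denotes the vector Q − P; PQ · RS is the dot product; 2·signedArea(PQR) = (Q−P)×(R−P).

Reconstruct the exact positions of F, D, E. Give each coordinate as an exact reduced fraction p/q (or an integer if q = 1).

1. D_x = -22/3  [D divides AB with AD:DB = 2/3:1/3]
2. D_y = -32/3  [D divides AB with AD:DB = 2/3:1/3]
   → D = (-22/3, -32/3)
3. E_x = 0  [E is the reflection of A across G]
4. E_y = -12  [E is the reflection of A across G]
   → E = (0, -12)
5. F_x = -27/4  [line -62/3·x + -5/3·y + -466/3 = 0 ∩ |FD|² = 245/144]
6. F_y = -19/2  [line -62/3·x + -5/3·y + -466/3 = 0 ∩ |FD|² = 245/144]
   → F = (-27/4, -19/2)

D = (-22/3, -32/3)
E = (0, -12)
F = (-27/4, -19/2)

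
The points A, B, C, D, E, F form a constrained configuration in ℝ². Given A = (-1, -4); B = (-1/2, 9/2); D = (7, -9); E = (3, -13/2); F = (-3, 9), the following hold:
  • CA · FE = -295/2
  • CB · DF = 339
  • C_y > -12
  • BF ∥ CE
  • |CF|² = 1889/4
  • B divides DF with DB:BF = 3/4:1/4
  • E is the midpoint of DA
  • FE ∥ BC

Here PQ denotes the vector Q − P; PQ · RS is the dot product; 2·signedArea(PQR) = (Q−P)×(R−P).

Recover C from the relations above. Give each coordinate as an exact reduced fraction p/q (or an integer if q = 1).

C = (11/2, -11)

1. C_x = 11/2  [BF ∥ CE ∩ FE ∥ BC]
2. C_y = -11  [BF ∥ CE ∩ FE ∥ BC]
   → C = (11/2, -11)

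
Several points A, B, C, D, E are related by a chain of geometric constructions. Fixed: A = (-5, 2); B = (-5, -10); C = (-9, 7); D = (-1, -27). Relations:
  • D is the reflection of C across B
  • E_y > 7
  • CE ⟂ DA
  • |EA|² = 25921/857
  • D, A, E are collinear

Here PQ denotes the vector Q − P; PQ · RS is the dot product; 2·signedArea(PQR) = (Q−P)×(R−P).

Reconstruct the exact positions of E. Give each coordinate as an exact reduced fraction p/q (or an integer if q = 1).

1. E_x = -4929/857  [D, A, E are collinear ∩ CE ⟂ DA]
2. E_y = 6383/857  [D, A, E are collinear ∩ CE ⟂ DA]
   → E = (-4929/857, 6383/857)

E = (-4929/857, 6383/857)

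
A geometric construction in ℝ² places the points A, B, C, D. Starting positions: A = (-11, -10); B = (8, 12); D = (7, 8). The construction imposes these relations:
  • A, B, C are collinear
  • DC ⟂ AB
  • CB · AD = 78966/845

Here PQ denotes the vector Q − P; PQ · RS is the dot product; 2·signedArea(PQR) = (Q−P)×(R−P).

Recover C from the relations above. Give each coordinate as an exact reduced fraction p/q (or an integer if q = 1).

1. C_x = 4727/845  [A, B, C are collinear ∩ DC ⟂ AB]
2. C_y = 7786/845  [A, B, C are collinear ∩ DC ⟂ AB]
   → C = (4727/845, 7786/845)

C = (4727/845, 7786/845)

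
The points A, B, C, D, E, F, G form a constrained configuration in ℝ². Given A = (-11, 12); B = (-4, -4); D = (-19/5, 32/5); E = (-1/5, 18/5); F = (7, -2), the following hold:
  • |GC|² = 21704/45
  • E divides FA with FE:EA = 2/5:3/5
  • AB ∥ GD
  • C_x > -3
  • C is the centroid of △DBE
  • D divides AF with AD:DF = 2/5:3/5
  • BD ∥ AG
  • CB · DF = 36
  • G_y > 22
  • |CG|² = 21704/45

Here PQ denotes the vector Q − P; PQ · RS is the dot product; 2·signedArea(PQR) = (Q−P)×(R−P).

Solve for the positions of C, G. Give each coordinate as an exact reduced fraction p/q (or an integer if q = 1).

C = (-8/3, 2)
G = (-54/5, 112/5)

1. C_x = -8/3  [C is the centroid of △DBE]
2. C_y = 2  [C is the centroid of △DBE]
   → C = (-8/3, 2)
3. G_x = -54/5  [AB ∥ GD ∩ BD ∥ AG]
4. G_y = 112/5  [AB ∥ GD ∩ BD ∥ AG]
   → G = (-54/5, 112/5)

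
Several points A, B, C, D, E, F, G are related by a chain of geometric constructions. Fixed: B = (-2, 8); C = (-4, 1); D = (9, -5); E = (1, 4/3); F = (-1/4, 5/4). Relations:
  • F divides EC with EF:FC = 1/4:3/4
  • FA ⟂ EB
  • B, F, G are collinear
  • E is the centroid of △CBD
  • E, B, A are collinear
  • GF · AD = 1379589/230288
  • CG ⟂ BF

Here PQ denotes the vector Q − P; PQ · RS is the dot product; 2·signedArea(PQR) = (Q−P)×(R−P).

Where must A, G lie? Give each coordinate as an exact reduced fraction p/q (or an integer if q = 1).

A = (1579/1924, 833/481)
G = (-331/778, 1499/778)

1. A_x = 1579/1924  [E, B, A are collinear ∩ FA ⟂ EB]
2. A_y = 833/481  [E, B, A are collinear ∩ FA ⟂ EB]
   → A = (1579/1924, 833/481)
3. G_x = -331/778  [B, F, G are collinear ∩ CG ⟂ BF]
4. G_y = 1499/778  [B, F, G are collinear ∩ CG ⟂ BF]
   → G = (-331/778, 1499/778)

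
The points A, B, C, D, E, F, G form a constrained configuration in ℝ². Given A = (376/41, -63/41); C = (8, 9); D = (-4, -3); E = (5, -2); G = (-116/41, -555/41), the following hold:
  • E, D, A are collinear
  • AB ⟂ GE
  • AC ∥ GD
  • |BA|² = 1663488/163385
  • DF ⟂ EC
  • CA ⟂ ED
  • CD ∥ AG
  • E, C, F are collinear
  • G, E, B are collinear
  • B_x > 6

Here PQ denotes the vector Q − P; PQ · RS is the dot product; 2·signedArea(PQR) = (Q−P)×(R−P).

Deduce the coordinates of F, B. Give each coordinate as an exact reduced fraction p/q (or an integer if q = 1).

B = (26024/3985, 1017/3985)
F = (268/65, -339/65)

1. F_x = 268/65  [E, C, F are collinear ∩ DF ⟂ EC]
2. F_y = -339/65  [E, C, F are collinear ∩ DF ⟂ EC]
   → F = (268/65, -339/65)
3. B_x = 26024/3985  [G, E, B are collinear ∩ AB ⟂ GE]
4. B_y = 1017/3985  [G, E, B are collinear ∩ AB ⟂ GE]
   → B = (26024/3985, 1017/3985)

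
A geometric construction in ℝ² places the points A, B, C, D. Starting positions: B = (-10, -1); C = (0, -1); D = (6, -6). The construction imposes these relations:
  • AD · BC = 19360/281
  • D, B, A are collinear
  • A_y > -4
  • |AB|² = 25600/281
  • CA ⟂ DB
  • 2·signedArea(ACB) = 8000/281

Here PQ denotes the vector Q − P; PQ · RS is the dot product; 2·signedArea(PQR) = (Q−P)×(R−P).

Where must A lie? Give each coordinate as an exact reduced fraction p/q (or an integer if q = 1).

A = (-250/281, -1081/281)

1. A_x = -250/281  [D, B, A are collinear ∩ CA ⟂ DB]
2. A_y = -1081/281  [D, B, A are collinear ∩ CA ⟂ DB]
   → A = (-250/281, -1081/281)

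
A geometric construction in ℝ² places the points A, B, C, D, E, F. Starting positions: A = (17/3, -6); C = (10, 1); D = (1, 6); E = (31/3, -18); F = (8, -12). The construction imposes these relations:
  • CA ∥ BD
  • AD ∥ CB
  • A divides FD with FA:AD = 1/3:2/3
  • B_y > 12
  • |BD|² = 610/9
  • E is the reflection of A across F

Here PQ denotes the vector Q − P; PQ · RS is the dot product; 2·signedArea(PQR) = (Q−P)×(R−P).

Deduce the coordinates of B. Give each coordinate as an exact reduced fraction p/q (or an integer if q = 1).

B = (16/3, 13)

1. B_x = 16/3  [CA ∥ BD ∩ AD ∥ CB]
2. B_y = 13  [CA ∥ BD ∩ AD ∥ CB]
   → B = (16/3, 13)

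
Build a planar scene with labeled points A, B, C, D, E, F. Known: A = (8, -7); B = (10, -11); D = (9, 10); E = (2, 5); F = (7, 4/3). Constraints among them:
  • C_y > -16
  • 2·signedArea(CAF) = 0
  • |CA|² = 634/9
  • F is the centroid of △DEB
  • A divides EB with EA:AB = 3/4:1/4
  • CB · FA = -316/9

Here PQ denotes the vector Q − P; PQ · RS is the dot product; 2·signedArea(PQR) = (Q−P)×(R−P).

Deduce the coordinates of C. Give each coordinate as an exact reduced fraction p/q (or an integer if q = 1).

1. C_x = 9  [2·signedArea(CAF) = 0 ∩ CB · FA = -316/9]
2. C_y = -46/3  [2·signedArea(CAF) = 0 ∩ CB · FA = -316/9]
   → C = (9, -46/3)

C = (9, -46/3)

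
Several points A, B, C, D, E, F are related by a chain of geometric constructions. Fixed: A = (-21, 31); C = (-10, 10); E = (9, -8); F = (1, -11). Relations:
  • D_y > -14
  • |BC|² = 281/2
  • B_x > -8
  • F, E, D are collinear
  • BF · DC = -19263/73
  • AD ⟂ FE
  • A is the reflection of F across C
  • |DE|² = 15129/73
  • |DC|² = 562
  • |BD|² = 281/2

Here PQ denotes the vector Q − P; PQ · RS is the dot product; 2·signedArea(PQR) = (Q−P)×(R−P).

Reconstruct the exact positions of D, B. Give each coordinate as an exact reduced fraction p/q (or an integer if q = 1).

1. D_x = -327/73  [F, E, D are collinear ∩ AD ⟂ FE]
2. D_y = -953/73  [F, E, D are collinear ∩ AD ⟂ FE]
   → D = (-327/73, -953/73)
3. B_x = -1057/146  [line 403/73·x + -1683/73·y + 347/73 = 0 ∩ |BD|² = 281/2]
4. B_y = -223/146  [line 403/73·x + -1683/73·y + 347/73 = 0 ∩ |BD|² = 281/2]
   → B = (-1057/146, -223/146)

B = (-1057/146, -223/146)
D = (-327/73, -953/73)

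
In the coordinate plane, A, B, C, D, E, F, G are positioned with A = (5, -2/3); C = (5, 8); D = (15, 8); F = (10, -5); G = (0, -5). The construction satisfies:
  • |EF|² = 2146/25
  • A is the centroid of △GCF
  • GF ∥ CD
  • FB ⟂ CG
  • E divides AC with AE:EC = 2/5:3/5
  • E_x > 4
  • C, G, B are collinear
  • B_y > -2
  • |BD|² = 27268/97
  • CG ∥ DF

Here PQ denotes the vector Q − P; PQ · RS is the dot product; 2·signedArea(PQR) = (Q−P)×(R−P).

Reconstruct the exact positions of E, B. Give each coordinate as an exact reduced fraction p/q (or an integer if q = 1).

B = (125/97, -160/97)
E = (5, 14/5)

1. E_x = 5  [E divides AC with AE:EC = 2/5:3/5]
2. E_y = 14/5  [E divides AC with AE:EC = 2/5:3/5]
   → E = (5, 14/5)
3. B_x = 125/97  [C, G, B are collinear ∩ FB ⟂ CG]
4. B_y = -160/97  [C, G, B are collinear ∩ FB ⟂ CG]
   → B = (125/97, -160/97)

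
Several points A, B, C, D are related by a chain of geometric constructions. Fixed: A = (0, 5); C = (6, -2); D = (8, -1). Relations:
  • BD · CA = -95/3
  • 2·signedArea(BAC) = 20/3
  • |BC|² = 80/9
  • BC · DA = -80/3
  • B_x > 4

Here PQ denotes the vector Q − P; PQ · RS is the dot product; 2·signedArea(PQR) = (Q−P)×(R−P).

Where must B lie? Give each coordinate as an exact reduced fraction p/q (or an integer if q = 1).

1. B_x = 14/3  [BC · DA = -80/3 ∩ 2·signedArea(BAC) = 20/3]
2. B_y = 2/3  [BC · DA = -80/3 ∩ 2·signedArea(BAC) = 20/3]
   → B = (14/3, 2/3)

B = (14/3, 2/3)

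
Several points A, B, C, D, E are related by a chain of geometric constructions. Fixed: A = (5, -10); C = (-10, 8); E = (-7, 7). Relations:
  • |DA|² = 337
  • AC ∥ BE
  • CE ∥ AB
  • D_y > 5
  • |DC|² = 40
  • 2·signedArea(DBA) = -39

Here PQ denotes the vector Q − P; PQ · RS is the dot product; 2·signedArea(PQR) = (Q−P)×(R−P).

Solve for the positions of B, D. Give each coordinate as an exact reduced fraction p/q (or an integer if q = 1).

1. B_x = 8  [AC ∥ BE ∩ CE ∥ AB]
2. B_y = -11  [AC ∥ BE ∩ CE ∥ AB]
   → B = (8, -11)
3. D_x = -4  [line -1·x + -3·y + 14 = 0 ∩ |DA|² = 337]
4. D_y = 6  [line -1·x + -3·y + 14 = 0 ∩ |DA|² = 337]
   → D = (-4, 6)

B = (8, -11)
D = (-4, 6)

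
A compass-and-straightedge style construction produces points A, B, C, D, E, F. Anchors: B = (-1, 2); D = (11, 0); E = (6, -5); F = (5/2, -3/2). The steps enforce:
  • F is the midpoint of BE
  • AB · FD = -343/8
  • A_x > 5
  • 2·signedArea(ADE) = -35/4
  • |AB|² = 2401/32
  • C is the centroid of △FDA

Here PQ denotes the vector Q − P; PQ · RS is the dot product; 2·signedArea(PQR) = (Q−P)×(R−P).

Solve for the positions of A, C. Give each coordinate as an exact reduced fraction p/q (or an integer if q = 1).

1. A_x = 41/8  [2·signedArea(ADE) = -35/4 ∩ AB · FD = -343/8]
2. A_y = -33/8  [2·signedArea(ADE) = -35/4 ∩ AB · FD = -343/8]
   → A = (41/8, -33/8)
3. C_x = 149/24  [C is the centroid of △FDA]
4. C_y = -15/8  [C is the centroid of △FDA]
   → C = (149/24, -15/8)

A = (41/8, -33/8)
C = (149/24, -15/8)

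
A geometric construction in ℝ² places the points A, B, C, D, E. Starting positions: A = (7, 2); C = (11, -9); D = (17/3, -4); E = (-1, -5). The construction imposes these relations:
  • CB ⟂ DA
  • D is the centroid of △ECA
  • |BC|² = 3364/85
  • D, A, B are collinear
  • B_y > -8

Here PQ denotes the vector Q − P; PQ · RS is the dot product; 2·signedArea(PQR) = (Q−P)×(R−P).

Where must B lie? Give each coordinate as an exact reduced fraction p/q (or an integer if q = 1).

B = (413/85, -649/85)

1. B_x = 413/85  [D, A, B are collinear ∩ CB ⟂ DA]
2. B_y = -649/85  [D, A, B are collinear ∩ CB ⟂ DA]
   → B = (413/85, -649/85)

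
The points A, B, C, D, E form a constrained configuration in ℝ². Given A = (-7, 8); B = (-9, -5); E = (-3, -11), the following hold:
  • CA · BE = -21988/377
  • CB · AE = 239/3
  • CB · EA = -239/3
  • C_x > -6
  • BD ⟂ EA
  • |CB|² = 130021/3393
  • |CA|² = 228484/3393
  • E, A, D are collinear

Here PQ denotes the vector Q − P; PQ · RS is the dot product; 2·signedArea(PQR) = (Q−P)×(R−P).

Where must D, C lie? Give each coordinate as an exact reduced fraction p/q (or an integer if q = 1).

C = (-6005/1131, -34/1131)
D = (-1683/377, -1525/377)

1. D_x = -1683/377  [E, A, D are collinear ∩ BD ⟂ EA]
2. D_y = -1525/377  [E, A, D are collinear ∩ BD ⟂ EA]
   → D = (-1683/377, -1525/377)
3. C_x = -6005/1131  [CA · BE = -21988/377 ∩ CB · AE = 239/3]
4. C_y = -34/1131  [CA · BE = -21988/377 ∩ CB · AE = 239/3]
   → C = (-6005/1131, -34/1131)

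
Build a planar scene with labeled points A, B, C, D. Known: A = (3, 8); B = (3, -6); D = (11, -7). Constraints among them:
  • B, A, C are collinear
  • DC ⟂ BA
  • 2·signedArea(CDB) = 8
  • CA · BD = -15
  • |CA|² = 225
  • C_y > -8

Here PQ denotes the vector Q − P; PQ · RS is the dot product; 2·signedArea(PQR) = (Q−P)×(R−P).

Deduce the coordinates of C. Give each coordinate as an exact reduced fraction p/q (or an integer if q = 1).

C = (3, -7)

1. C_x = 3  [B, A, C are collinear ∩ DC ⟂ BA]
2. C_y = -7  [B, A, C are collinear ∩ DC ⟂ BA]
   → C = (3, -7)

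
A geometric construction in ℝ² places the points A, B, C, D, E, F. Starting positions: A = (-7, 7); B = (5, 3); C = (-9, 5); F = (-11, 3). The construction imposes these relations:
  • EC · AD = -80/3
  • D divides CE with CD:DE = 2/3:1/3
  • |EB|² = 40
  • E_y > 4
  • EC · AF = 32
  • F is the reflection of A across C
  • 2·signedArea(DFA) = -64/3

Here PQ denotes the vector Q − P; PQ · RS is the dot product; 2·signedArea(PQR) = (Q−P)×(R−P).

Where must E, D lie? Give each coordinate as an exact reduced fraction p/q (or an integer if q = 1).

D = (-11/3, 5)
E = (-1, 5)

1. E_x = -1  [line 4·x + 4·y + -16 = 0 ∩ |EB|² = 40]
2. E_y = 5  [line 4·x + 4·y + -16 = 0 ∩ |EB|² = 40]
   → E = (-1, 5)
3. D_x = -11/3  [D divides CE with CD:DE = 2/3:1/3]
4. D_y = 5  [D divides CE with CD:DE = 2/3:1/3]
   → D = (-11/3, 5)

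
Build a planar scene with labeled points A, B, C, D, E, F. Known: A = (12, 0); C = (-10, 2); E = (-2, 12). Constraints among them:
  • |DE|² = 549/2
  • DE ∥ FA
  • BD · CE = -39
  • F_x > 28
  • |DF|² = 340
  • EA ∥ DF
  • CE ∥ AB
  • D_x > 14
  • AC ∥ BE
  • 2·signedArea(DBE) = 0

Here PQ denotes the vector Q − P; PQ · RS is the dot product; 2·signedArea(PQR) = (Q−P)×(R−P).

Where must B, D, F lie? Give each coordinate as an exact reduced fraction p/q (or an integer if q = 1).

B = (20, 10)
D = (29/2, 21/2)
F = (57/2, -3/2)

1. B_x = 20  [AC ∥ BE ∩ CE ∥ AB]
2. B_y = 10  [AC ∥ BE ∩ CE ∥ AB]
   → B = (20, 10)
3. D_x = 29/2  [2·signedArea(DBE) = 0 ∩ BD · CE = -39]
4. D_y = 21/2  [2·signedArea(DBE) = 0 ∩ BD · CE = -39]
   → D = (29/2, 21/2)
5. F_x = 57/2  [DE ∥ FA ∩ EA ∥ DF]
6. F_y = -3/2  [DE ∥ FA ∩ EA ∥ DF]
   → F = (57/2, -3/2)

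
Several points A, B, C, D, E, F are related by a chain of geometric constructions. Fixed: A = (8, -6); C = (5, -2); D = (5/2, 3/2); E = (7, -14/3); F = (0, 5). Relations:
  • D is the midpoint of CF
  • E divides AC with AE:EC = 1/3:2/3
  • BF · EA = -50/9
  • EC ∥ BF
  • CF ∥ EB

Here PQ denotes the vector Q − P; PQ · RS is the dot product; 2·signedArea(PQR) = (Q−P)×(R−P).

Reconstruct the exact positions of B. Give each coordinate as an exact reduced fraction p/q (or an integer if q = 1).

1. B_x = 2  [EC ∥ BF ∩ CF ∥ EB]
2. B_y = 7/3  [EC ∥ BF ∩ CF ∥ EB]
   → B = (2, 7/3)

B = (2, 7/3)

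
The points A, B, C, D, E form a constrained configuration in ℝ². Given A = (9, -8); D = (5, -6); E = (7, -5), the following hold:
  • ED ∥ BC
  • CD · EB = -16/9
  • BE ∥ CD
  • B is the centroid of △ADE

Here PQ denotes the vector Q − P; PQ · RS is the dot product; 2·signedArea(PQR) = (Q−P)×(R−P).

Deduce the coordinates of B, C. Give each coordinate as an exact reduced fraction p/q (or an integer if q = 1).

1. B_x = 7  [B is the centroid of △ADE]
2. B_y = -19/3  [B is the centroid of △ADE]
   → B = (7, -19/3)
3. C_x = 5  [BE ∥ CD ∩ ED ∥ BC]
4. C_y = -22/3  [BE ∥ CD ∩ ED ∥ BC]
   → C = (5, -22/3)

B = (7, -19/3)
C = (5, -22/3)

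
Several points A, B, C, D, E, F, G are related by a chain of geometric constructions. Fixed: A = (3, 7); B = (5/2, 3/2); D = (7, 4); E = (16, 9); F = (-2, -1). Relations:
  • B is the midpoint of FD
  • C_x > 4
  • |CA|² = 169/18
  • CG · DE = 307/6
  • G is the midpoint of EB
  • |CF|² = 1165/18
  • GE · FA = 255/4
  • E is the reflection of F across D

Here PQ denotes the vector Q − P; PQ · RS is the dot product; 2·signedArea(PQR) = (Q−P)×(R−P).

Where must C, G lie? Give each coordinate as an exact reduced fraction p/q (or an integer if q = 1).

C = (25/6, 25/6)
G = (37/4, 21/4)

1. G_x = 37/4  [G is the midpoint of EB]
2. G_y = 21/4  [G is the midpoint of EB]
   → G = (37/4, 21/4)
3. C_x = 25/6  [line -9·x + -5·y + 175/3 = 0 ∩ |CA|² = 169/18]
4. C_y = 25/6  [line -9·x + -5·y + 175/3 = 0 ∩ |CA|² = 169/18]
   → C = (25/6, 25/6)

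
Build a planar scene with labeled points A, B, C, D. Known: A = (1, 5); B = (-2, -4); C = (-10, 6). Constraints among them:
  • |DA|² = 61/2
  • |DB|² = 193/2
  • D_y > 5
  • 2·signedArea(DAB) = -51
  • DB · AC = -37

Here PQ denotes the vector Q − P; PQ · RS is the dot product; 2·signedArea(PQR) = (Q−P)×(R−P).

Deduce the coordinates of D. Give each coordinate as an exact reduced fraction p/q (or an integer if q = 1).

1. D_x = -9/2  [2·signedArea(DAB) = -51 ∩ DB · AC = -37]
2. D_y = 11/2  [2·signedArea(DAB) = -51 ∩ DB · AC = -37]
   → D = (-9/2, 11/2)

D = (-9/2, 11/2)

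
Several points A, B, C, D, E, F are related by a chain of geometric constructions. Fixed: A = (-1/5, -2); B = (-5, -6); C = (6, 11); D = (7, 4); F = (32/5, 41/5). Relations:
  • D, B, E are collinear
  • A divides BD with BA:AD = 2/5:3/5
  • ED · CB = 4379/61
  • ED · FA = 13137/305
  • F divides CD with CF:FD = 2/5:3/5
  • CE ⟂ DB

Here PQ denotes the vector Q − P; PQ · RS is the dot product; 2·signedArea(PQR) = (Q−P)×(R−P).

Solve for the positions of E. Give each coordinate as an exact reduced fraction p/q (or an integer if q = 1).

E = (601/61, 389/61)

1. E_x = 601/61  [D, B, E are collinear ∩ CE ⟂ DB]
2. E_y = 389/61  [D, B, E are collinear ∩ CE ⟂ DB]
   → E = (601/61, 389/61)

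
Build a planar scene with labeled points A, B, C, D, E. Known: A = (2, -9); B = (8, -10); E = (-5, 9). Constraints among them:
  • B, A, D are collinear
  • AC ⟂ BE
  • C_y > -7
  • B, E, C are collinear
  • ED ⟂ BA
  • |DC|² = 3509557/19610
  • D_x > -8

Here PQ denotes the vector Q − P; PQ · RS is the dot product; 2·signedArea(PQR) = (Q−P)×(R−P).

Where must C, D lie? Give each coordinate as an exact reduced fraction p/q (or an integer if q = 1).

C = (2979/530, -3457/530)
D = (-286/37, -273/37)

1. C_x = 2979/530  [B, E, C are collinear ∩ AC ⟂ BE]
2. C_y = -3457/530  [B, E, C are collinear ∩ AC ⟂ BE]
   → C = (2979/530, -3457/530)
3. D_x = -286/37  [B, A, D are collinear ∩ ED ⟂ BA]
4. D_y = -273/37  [B, A, D are collinear ∩ ED ⟂ BA]
   → D = (-286/37, -273/37)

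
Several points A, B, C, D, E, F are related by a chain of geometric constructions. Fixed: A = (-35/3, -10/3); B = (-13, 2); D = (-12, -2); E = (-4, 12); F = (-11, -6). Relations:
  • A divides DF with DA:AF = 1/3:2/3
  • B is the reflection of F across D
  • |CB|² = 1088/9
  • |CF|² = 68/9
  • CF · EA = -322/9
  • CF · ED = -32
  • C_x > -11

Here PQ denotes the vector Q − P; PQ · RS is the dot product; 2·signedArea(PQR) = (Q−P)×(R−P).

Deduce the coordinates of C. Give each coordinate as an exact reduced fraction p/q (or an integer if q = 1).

C = (-31/3, -26/3)

1. C_x = -31/3  [CF · EA = -322/9 ∩ CF · ED = -32]
2. C_y = -26/3  [CF · EA = -322/9 ∩ CF · ED = -32]
   → C = (-31/3, -26/3)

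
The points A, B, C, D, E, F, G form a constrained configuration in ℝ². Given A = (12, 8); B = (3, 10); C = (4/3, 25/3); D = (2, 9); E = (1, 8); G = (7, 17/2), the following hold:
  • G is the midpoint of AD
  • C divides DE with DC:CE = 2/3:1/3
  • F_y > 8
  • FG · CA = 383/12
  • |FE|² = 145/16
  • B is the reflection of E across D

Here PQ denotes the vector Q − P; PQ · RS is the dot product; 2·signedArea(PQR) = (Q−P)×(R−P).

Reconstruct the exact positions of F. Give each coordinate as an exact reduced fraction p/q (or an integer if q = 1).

1. F_x = 4  [line -32/3·x + 1/3·y + 479/12 = 0 ∩ |FE|² = 145/16]
2. F_y = 33/4  [line -32/3·x + 1/3·y + 479/12 = 0 ∩ |FE|² = 145/16]
   → F = (4, 33/4)

F = (4, 33/4)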